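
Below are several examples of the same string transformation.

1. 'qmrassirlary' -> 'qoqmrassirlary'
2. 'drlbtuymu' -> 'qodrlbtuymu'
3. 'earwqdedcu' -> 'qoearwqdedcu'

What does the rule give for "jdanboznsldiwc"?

What's happening: prepend "qo".
Doing the same to "jdanboznsldiwc": "qojdanboznsldiwc".

qojdanboznsldiwc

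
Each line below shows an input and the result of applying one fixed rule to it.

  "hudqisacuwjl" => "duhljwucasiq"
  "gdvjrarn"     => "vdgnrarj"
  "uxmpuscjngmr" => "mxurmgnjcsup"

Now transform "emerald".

emedlar

In each case the input is transformed by: reverse the string, then move the last 3 characters to the front (rotate right by 3).
Working it through for "emerald": intermediate "dlareme", final "emedlar".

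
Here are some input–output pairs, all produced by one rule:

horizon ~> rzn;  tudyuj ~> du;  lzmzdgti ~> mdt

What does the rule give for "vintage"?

nae

Each output is the input with this applied: delete the first character, then keep every other character starting from the second (positions 2nd, 4th, 6th, ...).
"vintage" → "intage" → "nae".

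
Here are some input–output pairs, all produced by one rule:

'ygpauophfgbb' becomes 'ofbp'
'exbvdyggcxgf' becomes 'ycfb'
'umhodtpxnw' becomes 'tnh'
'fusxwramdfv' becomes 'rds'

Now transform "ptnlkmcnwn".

mwn

The rule is to keep one character in every 3, starting at position 3 (positions 3rd, 6th, 9th, ...), then move the first character to the end.
"ptnlkmcnwn" → "nmw" → "mwn".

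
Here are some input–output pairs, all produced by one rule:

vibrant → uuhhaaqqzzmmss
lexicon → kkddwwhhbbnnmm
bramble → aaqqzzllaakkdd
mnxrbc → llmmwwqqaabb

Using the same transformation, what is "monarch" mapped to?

llnnmmzzqqbbgg

The rule is to double every character, then shift every letter 1 place backward in the alphabet (wrapping around).
Starting from "monarch": after the first operation, "mmoonnaarrcchh"; after the second, "llnnmmzzqqbbgg".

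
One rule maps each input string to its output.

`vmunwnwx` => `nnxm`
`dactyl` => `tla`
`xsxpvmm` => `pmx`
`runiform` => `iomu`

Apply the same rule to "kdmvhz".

vzd

The rule is to move the first 2 characters to the end (rotate left by 2), then keep every other character starting from the second (positions 2nd, 4th, 6th, ...).
On "kdmvhz": the first step gives "mvhzkd", and the second then gives "vzd".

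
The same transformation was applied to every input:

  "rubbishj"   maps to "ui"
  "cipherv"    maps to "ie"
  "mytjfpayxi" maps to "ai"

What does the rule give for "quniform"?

Looking at the pairs, the operation is to keep only the vowels.
On "quniform" that produces "uio".

uio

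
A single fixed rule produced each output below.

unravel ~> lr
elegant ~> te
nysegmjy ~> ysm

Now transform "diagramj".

jaa

The transformation: move the last 2 characters to the front (rotate right by 2), then keep one character in every 3, starting at position 2 (positions 2nd, 5th, 8th, ...).
Applying that to "diagramj" gives "jaa".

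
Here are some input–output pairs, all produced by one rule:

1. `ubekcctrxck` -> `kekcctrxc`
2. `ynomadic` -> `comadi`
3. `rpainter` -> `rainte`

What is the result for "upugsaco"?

ougsac

The transformation: delete the first 2 characters, then move the last character to the front.
"upugsaco" → "ugsaco" → "ougsac".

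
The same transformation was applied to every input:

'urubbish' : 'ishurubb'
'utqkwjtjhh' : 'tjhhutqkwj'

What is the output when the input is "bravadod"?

dodbrava

Each output is the input with this applied: move the first character to the end, then swap the front and back halves of the string.
For "bravadod", step one produces "ravadodb"; step two turns that into "dodbrava".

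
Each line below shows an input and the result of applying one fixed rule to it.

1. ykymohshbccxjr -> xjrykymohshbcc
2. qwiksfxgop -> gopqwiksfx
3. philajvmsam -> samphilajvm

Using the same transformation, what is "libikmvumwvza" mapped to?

The rule is to move the last 3 characters to the front (rotate right by 3).
"libikmvumwvza" → "vzalibikmvumw".

vzalibikmvumw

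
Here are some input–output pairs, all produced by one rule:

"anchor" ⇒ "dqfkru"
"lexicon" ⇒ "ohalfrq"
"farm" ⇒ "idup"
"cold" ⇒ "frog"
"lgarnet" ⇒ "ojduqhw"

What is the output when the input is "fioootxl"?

The transformation: shift every letter 3 places forward in the alphabet (wrapping around).
For "fioootxl" the result is "ilrrrwao".

ilrrrwao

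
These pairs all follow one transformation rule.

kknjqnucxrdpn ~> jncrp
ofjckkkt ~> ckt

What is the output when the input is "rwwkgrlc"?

krc

The rule is to delete the first 3 characters, then keep every other character starting from the first (positions 1st, 3rd, 5th, ...).
On "rwwkgrlc": the first step gives "kgrlc", and the second then gives "krc".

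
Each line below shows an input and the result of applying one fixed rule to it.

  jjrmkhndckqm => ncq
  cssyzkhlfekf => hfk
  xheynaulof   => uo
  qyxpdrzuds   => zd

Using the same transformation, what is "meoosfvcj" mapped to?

vj

The pattern: keep every other character starting from the first (positions 1st, 3rd, 5th, ...), then delete the first 3 characters.
Working it through for "meoosfvcj": intermediate "mosvj", final "vj".
(Check on "xheynaulof": → "xenuo" → "uo" ✓)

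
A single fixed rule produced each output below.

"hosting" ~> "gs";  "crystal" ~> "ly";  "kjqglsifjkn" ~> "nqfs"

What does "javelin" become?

The pattern: take characters alternately from the front and the back (1st, last, 2nd, 2nd-last, ...), then keep one character in every 3, starting at position 2 (positions 2nd, 5th, 8th, ...).
"javelin" → "jnaivle" → "nv".

nv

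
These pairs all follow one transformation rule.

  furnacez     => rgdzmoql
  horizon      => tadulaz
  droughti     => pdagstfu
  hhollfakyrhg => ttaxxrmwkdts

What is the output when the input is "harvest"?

What's happening: shift every letter 12 places forward in the alphabet (wrapping around).
Doing the same to "harvest": "tmdhqef".

tmdhqef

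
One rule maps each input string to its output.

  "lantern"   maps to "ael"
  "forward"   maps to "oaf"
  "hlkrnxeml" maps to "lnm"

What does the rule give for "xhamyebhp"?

hyh

The pattern: move the first character to the end, then keep one character in every 3, starting at position 1 (positions 1st, 4th, 7th, ...).
Starting from "xhamyebhp": after the first operation, "hamyebhpx"; after the second, "hyh".
(Check on "lantern": → "anternl" → "ael" ✓)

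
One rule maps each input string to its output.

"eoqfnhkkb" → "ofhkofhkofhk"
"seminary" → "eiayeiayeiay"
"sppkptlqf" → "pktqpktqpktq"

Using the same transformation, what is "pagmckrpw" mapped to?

The pattern: keep every other character starting from the second (positions 2nd, 4th, 6th, ...), then write the whole string 3 times in a row.
On "pagmckrpw": the first step gives "amkp", and the second then gives "amkpamkpamkp".

amkpamkpamkp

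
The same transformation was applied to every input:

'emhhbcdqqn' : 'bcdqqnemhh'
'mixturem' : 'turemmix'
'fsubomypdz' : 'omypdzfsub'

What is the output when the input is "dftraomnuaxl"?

The transformation: move the last character to the front, then swap the front and back halves of the string.
Starting from "dftraomnuaxl": after the first operation, "ldftraomnuax"; after the second, "omnuaxldftra".

omnuaxldftra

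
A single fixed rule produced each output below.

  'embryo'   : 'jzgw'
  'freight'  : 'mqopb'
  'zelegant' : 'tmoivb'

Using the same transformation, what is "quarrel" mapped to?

izzmt

What's happening: delete the first 2 characters, then shift every letter 8 places forward in the alphabet (wrapping around).
Working it through for "quarrel": intermediate "arrel", final "izzmt".
(Check on "zelegant": → "legant" → "tmoivb" ✓)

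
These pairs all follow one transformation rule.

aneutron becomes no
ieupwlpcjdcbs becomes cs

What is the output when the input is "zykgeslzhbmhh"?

The transformation: swap each adjacent pair of characters (1↔2, 3↔4, ...), then keep only the last 2 characters.
On "zykgeslzhbmhh": the first step gives "yzgksezlbhhmh", and the second then gives "mh".

mh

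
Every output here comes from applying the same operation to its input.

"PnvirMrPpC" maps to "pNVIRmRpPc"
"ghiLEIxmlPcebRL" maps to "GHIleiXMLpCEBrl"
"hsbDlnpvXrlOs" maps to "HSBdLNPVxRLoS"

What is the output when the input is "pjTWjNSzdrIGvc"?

PJtwJnsZDRigVC

What's happening: flip the case of every letter.
So "pjTWjNSzdrIGvc" becomes "PJtwJnsZDRigVC".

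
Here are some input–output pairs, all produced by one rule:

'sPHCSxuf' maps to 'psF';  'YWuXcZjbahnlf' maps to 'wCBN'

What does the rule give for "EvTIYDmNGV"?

Each output is the input with this applied: flip the case of every letter, then keep one character in every 3, starting at position 2 (positions 2nd, 5th, 8th, ...).
Working it through for "EvTIYDmNGV": intermediate "eVtiydMngv", final "Vyn".
(Check on "sPHCSxuf": → "SphcsXUF" → "psF" ✓)

Vyn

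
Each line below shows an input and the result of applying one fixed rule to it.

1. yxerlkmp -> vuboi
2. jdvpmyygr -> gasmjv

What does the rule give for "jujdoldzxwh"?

Rule — shift every letter 3 places backward in the alphabet (wrapping around), then delete the last 3 characters.
Starting from "jujdoldzxwh": after the first operation, "grgaliawute"; after the second, "grgaliaw".
(Check on "yxerlkmp": → "vuboihjm" → "vuboi" ✓)

grgaliaw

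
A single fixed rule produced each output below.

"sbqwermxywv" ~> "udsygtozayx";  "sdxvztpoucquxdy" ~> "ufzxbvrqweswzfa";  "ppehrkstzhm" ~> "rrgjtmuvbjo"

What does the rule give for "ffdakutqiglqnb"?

hhfcmwvskinspd

Each output is the input with this applied: shift every letter 2 places forward in the alphabet (wrapping around).
Applying that to "ffdakutqiglqnb" gives "hhfcmwvskinspd".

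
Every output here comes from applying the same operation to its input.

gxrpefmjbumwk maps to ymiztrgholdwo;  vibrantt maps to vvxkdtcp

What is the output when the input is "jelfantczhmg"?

What's happening: shift every letter 2 places forward in the alphabet (wrapping around), then move the last 2 characters to the front (rotate right by 2).
"jelfantczhmg" → "oilgnhcpvebj".
(Check on "gxrpefmjbumwk": → "iztrgholdwoym" → "ymiztrgholdwo" ✓)

oilgnhcpvebj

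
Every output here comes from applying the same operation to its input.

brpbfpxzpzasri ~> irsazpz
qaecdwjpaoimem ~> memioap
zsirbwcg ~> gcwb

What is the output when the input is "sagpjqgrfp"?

In each case the input is transformed by: take characters alternately from the front and the back (1st, last, 2nd, 2nd-last, ...), then keep every other character starting from the second (positions 2nd, 4th, 6th, ...).
On "sagpjqgrfp": the first step gives "spafgrpgjq", and the second then gives "pfrgq".

pfrgq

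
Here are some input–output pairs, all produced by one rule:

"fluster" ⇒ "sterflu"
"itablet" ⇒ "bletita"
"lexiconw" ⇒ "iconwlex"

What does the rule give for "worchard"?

chardwor

Looking at the pairs, the operation is to move the first 3 characters to the end (rotate left by 3).
So "worchard" becomes "chardwor".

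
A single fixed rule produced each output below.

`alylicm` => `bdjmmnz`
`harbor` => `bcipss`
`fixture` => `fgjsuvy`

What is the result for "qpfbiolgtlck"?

The transformation: shift every letter 1 place forward in the alphabet (wrapping around), then sort the characters into alphabetical order.
Applying both steps to "qpfbiolgtlck": "rqgcjpmhumdl", then "cdghjlmmpqru".

cdghjlmmpqru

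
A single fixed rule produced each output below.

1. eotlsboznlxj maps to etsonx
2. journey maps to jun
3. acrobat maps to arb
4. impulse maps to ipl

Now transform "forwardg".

What's happening: swap each adjacent pair of characters (1↔2, 3↔4, ...), then keep every other character starting from the second (positions 2nd, 4th, 6th, ...).
"forwardg" → "ofwrragd" → "frad".

frad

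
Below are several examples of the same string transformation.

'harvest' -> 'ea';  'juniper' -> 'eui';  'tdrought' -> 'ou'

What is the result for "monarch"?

oa

The pattern: move the last 3 characters to the front (rotate right by 3), then keep only the vowels.
On "monarch": the first step gives "rchmona", and the second then gives "oa".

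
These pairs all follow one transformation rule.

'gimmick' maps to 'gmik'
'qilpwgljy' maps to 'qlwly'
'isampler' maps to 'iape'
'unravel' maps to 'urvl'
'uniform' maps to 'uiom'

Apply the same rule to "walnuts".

Rule — keep every other character starting from the first (positions 1st, 3rd, 5th, ...).
"walnuts" → "wlus".

wlus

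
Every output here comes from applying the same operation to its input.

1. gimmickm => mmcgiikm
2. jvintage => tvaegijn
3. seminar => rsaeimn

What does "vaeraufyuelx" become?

xyaaeeflruuv

Looking at the pairs, the operation is to sort the characters into alphabetical order, then move the last 2 characters to the front (rotate right by 2).
Applying both steps to "vaeraufyuelx": "aaeeflruuvxy", then "xyaaeeflruuv".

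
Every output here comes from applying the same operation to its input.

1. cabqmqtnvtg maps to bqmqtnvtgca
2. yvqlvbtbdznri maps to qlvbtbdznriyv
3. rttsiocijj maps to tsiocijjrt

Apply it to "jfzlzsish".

Looking at the pairs, the operation is to move the first 2 characters to the end (rotate left by 2).
So "jfzlzsish" becomes "zlzsishjf".

zlzsishjf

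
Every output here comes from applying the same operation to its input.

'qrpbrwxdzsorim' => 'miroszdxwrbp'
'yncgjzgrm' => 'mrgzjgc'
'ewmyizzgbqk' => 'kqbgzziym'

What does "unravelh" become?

hlevar

Looking at the pairs, the operation is to reverse the string, then delete the last 2 characters.
"unravelh" → "hlevarnu" → "hlevar".
(Check on "ewmyizzgbqk": → "kqbgzziymwe" → "kqbgzziym" ✓)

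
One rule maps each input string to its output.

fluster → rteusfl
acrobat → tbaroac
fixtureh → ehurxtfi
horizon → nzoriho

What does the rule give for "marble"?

lerbma

Looking at the pairs, the operation is to swap each adjacent pair of characters (1↔2, 3↔4, ...), then reverse the string.
On "marble": the first step gives "ambrel", and the second then gives "lerbma".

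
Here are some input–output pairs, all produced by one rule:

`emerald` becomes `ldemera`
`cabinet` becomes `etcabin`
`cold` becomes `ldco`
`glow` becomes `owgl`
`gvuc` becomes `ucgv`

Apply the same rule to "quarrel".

elquarr

The transformation: move the last 2 characters to the front (rotate right by 2).
So "quarrel" becomes "elquarr".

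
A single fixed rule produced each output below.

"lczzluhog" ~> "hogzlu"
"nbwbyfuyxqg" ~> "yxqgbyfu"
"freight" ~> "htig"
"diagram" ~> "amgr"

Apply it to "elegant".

ntga

Rule — delete the first 3 characters, then swap the front and back halves of the string.
For "elegant", step one produces "gant"; step two turns that into "ntga".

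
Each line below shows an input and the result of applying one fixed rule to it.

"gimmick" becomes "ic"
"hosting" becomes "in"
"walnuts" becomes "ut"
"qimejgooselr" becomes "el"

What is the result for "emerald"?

al

The pattern: move the last 3 characters to the front (rotate right by 3), then keep only the first 2 characters.
For "emerald", step one produces "aldemer"; step two turns that into "al".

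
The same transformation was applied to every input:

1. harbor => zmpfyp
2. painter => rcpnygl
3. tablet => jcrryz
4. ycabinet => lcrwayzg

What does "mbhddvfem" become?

dckkzfbbt

The transformation: shift every letter 2 places backward in the alphabet (wrapping around), then move the last 3 characters to the front (rotate right by 3).
"mbhddvfem" → "kzfbbtdck" → "dckkzfbbt".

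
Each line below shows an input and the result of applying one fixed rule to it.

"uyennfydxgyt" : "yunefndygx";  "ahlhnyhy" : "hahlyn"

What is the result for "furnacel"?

ufnrca

The pattern: swap each adjacent pair of characters (1↔2, 3↔4, ...), then delete the last 2 characters.
"furnacel" → "ufnrcale" → "ufnrca".
(Check on "ahlhnyhy": → "hahlynyh" → "hahlyn" ✓)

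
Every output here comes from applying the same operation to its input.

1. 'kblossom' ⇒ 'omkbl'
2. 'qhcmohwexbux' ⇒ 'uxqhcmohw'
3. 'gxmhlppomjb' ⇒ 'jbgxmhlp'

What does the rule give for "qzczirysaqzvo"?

What's happening: move the last 2 characters to the front (rotate right by 2), then delete the last 3 characters.
Starting from "qzczirysaqzvo": after the first operation, "voqzczirysaqz"; after the second, "voqzczirys".

voqzczirys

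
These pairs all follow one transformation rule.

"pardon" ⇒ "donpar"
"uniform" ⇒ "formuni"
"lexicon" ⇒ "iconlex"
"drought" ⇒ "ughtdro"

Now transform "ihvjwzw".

The transformation: move the first 3 characters to the end (rotate left by 3).
So "ihvjwzw" becomes "jwzwihv".

jwzwihv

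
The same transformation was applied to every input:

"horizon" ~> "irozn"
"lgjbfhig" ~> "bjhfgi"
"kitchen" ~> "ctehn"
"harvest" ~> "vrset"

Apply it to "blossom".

Looking at the pairs, the operation is to delete the first 2 characters, then swap each adjacent pair of characters (1↔2, 3↔4, ...).
On "blossom" that produces "soosm".
(Check on "kitchen": → "tchen" → "ctehn" ✓)

soosm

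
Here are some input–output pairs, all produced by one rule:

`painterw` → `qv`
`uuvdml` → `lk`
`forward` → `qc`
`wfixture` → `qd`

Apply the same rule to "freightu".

st

Looking at the pairs, the operation is to shift every letter 1 place backward in the alphabet (wrapping around), then keep only the last 2 characters.
On "freightu" that produces "st".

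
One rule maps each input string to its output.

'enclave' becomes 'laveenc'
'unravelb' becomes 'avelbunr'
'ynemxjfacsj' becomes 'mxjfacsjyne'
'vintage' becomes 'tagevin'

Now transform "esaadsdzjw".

The rule is to move the first 3 characters to the end (rotate left by 3).
Doing the same to "esaadsdzjw": "adsdzjwesa".

adsdzjwesa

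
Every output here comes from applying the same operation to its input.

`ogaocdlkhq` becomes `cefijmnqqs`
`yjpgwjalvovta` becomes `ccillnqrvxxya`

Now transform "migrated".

Each output is the input with this applied: sort the characters into alphabetical order, then shift every letter 2 places forward in the alphabet (wrapping around).
Applying both steps to "migrated": "adegimrt", then "cfgikotv".

cfgikotv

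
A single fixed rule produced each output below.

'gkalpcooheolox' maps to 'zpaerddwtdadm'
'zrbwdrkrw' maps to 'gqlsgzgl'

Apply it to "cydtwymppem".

Each output is the input with this applied: delete the first character, then shift every letter 11 places backward in the alphabet (wrapping around).
Applying both steps to "cydtwymppem": "ydtwymppem", then "nsilnbeetb".

nsilnbeetb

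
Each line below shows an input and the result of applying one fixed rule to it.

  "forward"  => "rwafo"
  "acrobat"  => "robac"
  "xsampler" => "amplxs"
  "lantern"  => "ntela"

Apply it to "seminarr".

minase

The pattern: delete the last 2 characters, then move the first 2 characters to the end (rotate left by 2).
Working it through for "seminarr": intermediate "semina", final "minase".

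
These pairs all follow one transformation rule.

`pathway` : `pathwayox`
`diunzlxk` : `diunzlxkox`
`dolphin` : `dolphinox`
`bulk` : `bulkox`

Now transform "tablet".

Rule — append "ox".
On "tablet" that produces "tabletox".

tabletox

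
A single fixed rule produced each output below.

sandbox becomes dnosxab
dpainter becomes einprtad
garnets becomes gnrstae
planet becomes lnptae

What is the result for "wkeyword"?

korwwyde

What's happening: sort the characters into alphabetical order, then move the first 2 characters to the end (rotate left by 2).
"wkeyword" → "dekorwwy" → "korwwyde".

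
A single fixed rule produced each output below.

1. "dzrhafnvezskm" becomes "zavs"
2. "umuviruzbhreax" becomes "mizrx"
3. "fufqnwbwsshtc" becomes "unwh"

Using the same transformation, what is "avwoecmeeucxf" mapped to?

veec

Each output is the input with this applied: keep one character in every 3, starting at position 2 (positions 2nd, 5th, 8th, ...).
Doing the same to "avwoecmeeucxf": "veec".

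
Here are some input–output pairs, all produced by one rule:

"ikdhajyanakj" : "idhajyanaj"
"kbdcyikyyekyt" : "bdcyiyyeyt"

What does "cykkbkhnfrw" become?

The rule is to remove every "k".
"cykkbkhnfrw" → "cybhnfrw".

cybhnfrw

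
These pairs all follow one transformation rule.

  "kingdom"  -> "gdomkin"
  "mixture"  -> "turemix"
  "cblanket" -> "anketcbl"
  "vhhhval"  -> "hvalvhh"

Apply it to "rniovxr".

What's happening: move the first 3 characters to the end (rotate left by 3).
Applying that to "rniovxr" gives "ovxrrni".

ovxrrni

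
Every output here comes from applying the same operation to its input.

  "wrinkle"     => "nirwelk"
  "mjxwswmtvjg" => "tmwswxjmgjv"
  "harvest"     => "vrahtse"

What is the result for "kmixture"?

The transformation: reverse the string, then move the first 3 characters to the end (rotate left by 3).
"kmixture" → "erutximk" → "tximkeru".

tximkeru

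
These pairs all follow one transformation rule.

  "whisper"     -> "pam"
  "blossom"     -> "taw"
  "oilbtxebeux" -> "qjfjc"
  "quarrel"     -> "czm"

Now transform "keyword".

What's happening: shift every letter 8 places forward in the alphabet (wrapping around), then keep every other character starting from the second (positions 2nd, 4th, 6th, ...).
So "keyword" becomes "mez".

mez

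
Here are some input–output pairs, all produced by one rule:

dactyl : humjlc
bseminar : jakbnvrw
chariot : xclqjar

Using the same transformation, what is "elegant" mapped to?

Each output is the input with this applied: shift every letter 9 places forward in the alphabet (wrapping around), then move the last 2 characters to the front (rotate right by 2).
Applying both steps to "elegant": "nunpjwc", then "wcnunpj".

wcnunpj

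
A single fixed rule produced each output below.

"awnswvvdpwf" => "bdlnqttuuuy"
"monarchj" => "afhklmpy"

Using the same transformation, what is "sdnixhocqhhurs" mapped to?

Looking at the pairs, the operation is to shift every letter 2 places backward in the alphabet (wrapping around), then sort the characters into alphabetical order.
"sdnixhocqhhurs" → "abfffglmopqqsv".

abfffglmopqqsv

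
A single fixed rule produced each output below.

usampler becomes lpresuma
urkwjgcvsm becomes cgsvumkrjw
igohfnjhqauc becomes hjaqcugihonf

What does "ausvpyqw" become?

The rule is to swap the front and back halves of the string, then swap each adjacent pair of characters (1↔2, 3↔4, ...).
On "ausvpyqw" that produces "ypwquavs".
(Check on "usampler": → "plerusam" → "lpresuma" ✓)

ypwquavs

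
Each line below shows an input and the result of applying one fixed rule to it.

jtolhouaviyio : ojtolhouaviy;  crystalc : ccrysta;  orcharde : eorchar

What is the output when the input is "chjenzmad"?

dchjenzm

The pattern: move the last character to the front, then delete the last character.
"chjenzmad" → "dchjenzma" → "dchjenzm".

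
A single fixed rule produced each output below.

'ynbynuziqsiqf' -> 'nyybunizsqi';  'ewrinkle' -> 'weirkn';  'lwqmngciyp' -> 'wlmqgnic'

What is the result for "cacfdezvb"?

acfcedz

What's happening: delete the last 2 characters, then swap each adjacent pair of characters (1↔2, 3↔4, ...).
So "cacfdezvb" becomes "acfcedz".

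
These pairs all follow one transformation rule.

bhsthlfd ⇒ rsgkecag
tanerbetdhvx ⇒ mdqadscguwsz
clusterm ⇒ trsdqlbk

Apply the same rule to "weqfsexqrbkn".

perdwpqajmvd

What's happening: shift every letter 1 place backward in the alphabet (wrapping around), then move the first 2 characters to the end (rotate left by 2).
For "weqfsexqrbkn", step one produces "vdperdwpqajm"; step two turns that into "perdwpqajmvd".
(Check on "tanerbetdhvx": → "szmdqadscguw" → "mdqadscguwsz" ✓)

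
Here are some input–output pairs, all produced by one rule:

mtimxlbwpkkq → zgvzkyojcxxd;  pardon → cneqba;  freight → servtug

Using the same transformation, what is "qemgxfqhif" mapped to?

What's happening: shift every letter 13 places forward in the alphabet (wrapping around) — i.e. ROT13.
Applying that to "qemgxfqhif" gives "drztksduvs".

drztksduvs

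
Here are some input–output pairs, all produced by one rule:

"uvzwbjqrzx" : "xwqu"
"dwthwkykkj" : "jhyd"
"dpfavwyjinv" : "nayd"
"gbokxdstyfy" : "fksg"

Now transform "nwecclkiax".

xckn

In each case the input is transformed by: keep one character in every 3, starting at position 1 (positions 1st, 4th, 7th, ...), then swap the first and last characters.
Starting from "nwecclkiax": after the first operation, "nckx"; after the second, "xckn".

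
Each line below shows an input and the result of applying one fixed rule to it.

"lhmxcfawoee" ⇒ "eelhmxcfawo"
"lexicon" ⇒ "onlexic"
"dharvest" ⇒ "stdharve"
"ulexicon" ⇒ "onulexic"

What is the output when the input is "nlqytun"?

The rule is to move the last 2 characters to the front (rotate right by 2).
Applying that to "nlqytun" gives "unnlqyt".

unnlqyt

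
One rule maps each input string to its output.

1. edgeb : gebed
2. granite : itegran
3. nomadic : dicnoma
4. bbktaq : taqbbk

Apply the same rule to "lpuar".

uarlp

Each output is the input with this applied: move the last 3 characters to the front (rotate right by 3).
Applying that to "lpuar" gives "uarlp".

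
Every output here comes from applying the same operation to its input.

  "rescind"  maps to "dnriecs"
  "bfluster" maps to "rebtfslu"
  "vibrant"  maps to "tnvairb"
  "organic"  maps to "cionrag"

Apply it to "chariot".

tocihra

Each output is the input with this applied: move the last character to the front, then take characters alternately from the front and the back (1st, last, 2nd, 2nd-last, ...).
Applying that to "chariot" gives "tocihra".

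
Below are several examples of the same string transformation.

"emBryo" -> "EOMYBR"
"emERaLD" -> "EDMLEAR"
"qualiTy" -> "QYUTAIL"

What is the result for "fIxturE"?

What's happening: take characters alternately from the front and the back (1st, last, 2nd, 2nd-last, ...), then convert every letter to uppercase.
Working it through for "fIxturE": intermediate "fEIrxut", final "FEIRXUT".

FEIRXUT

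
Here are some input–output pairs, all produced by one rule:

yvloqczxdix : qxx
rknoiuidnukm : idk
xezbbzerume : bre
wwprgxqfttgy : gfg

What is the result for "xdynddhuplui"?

duu

The pattern: delete the first 3 characters, then keep one character in every 3, starting at position 2 (positions 2nd, 5th, 8th, ...).
Starting from "xdynddhuplui": after the first operation, "nddhuplui"; after the second, "duu".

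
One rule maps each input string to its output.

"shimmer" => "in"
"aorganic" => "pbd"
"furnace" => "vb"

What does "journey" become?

The rule is to shift every letter 1 place forward in the alphabet (wrapping around), then keep one character in every 3, starting at position 2 (positions 2nd, 5th, 8th, ...).
So "journey" becomes "po".

po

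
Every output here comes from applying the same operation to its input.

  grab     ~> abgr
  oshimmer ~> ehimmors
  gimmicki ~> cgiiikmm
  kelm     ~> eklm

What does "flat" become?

aflt

The rule is to sort the characters into alphabetical order.
For "flat" the result is "aflt".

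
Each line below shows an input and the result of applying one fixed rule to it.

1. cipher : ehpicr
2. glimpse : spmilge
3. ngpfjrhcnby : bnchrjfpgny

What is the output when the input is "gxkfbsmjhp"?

hjmsbfkxgp

The transformation: reverse the string, then move the first character to the end.
Starting from "gxkfbsmjhp": after the first operation, "phjmsbfkxg"; after the second, "hjmsbfkxgp".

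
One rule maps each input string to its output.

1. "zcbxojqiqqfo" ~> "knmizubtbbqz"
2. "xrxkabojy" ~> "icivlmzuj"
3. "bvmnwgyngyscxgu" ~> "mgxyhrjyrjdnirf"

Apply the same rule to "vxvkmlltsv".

The rule is to shift every letter 11 places forward in the alphabet (wrapping around).
On "vxvkmlltsv" that produces "gigvxwwedg".

gigvxwwedg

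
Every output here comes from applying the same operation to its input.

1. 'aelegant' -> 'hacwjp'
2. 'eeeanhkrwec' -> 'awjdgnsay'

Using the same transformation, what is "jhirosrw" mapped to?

enkons

The rule is to delete the first 2 characters, then shift every letter 4 places backward in the alphabet (wrapping around).
Starting from "jhirosrw": after the first operation, "irosrw"; after the second, "enkons".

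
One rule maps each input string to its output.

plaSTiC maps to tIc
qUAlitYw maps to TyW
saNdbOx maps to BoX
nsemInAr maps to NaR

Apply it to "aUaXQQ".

Looking at the pairs, the operation is to flip the case of every letter, then keep only the last 3 characters.
Applying both steps to "aUaXQQ": "AuAxqq", then "xqq".

xqq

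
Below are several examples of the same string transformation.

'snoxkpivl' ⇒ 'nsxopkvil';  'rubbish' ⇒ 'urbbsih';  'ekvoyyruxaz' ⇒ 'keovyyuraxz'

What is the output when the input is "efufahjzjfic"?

The transformation: swap each adjacent pair of characters (1↔2, 3↔4, ...).
Doing the same to "efufahjzjfic": "fefuhazjfjci".

fefuhazjfjci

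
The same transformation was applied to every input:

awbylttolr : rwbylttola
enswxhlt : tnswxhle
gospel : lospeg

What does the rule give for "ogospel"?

lgospeo

The transformation: swap the first and last characters.
On "ogospel" that produces "lgospeo".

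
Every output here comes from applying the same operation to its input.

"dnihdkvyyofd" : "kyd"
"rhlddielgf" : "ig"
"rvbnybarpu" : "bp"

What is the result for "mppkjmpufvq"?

In each case the input is transformed by: keep one character in every 3, starting at position 3 (positions 3rd, 6th, 9th, ...), then delete the first character.
For "mppkjmpufvq" the result is "mf".

mf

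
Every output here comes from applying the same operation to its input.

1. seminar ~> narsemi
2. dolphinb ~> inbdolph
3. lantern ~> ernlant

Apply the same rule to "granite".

What's happening: move the last 3 characters to the front (rotate right by 3).
Doing the same to "granite": "itegran".

itegran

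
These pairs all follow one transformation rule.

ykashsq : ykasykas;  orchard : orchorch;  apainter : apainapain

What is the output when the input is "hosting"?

Rule — delete the last 3 characters, then write the whole string twice.
Starting from "hosting": after the first operation, "host"; after the second, "hosthost".

hosthost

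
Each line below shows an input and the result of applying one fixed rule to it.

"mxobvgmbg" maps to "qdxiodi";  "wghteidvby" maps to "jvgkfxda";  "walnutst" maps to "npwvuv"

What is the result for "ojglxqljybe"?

inzsnladg

Each output is the input with this applied: shift every letter 2 places forward in the alphabet (wrapping around), then delete the first 2 characters.
For "ojglxqljybe", step one produces "qlinzsnladg"; step two turns that into "inzsnladg".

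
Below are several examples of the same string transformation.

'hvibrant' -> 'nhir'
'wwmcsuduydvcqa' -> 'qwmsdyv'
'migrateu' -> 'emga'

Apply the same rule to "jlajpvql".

Rule — keep every other character starting from the first (positions 1st, 3rd, 5th, ...), then move the last character to the front.
For "jlajpvql", step one produces "japq"; step two turns that into "qjap".
(Check on "wwmcsuduydvcqa": → "wmsdyvq" → "qwmsdyv" ✓)

qjap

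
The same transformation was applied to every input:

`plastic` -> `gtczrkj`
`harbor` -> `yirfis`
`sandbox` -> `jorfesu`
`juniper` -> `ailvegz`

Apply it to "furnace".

wvltire

What's happening: take characters alternately from the front and the back (1st, last, 2nd, 2nd-last, ...), then shift every letter 9 places backward in the alphabet (wrapping around).
For "furnace", step one produces "feucran"; step two turns that into "wvltire".
(Check on "harbor": → "hraorb" → "yirfis" ✓)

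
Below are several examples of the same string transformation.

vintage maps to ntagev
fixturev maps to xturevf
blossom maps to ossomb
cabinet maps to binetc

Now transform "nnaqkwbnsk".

aqkwbnskn

The transformation: move the first character to the end, then delete the first character.
"nnaqkwbnsk" → "aqkwbnskn".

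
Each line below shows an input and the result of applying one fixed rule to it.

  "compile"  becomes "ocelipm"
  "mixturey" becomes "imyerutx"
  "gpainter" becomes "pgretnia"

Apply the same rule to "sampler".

asrelpm

Rule — move the first 2 characters to the end (rotate left by 2), then reverse the string.
On "sampler": the first step gives "mplersa", and the second then gives "asrelpm".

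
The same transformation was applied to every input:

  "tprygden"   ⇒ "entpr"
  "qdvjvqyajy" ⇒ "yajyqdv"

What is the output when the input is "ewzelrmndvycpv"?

Looking at the pairs, the operation is to move the first 3 characters to the end (rotate left by 3), then delete the first 3 characters.
Working it through for "ewzelrmndvycpv": intermediate "elrmndvycpvewz", final "mndvycpvewz".

mndvycpvewz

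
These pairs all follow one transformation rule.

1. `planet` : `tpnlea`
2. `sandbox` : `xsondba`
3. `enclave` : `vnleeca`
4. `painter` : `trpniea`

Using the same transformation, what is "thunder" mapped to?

utrnhed

Rule — sort the characters into reverse alphabetical order.
So "thunder" becomes "utrnhed".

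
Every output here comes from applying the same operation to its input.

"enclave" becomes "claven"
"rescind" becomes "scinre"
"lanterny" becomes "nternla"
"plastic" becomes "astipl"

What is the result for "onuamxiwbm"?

Each output is the input with this applied: delete the last character, then move the first 2 characters to the end (rotate left by 2).
Applying both steps to "onuamxiwbm": "onuamxiwb", then "uamxiwbon".

uamxiwbon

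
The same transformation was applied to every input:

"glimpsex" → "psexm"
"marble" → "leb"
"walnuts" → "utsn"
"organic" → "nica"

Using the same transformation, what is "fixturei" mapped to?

ureit

In each case the input is transformed by: delete the first 3 characters, then move the first character to the end.
For "fixturei", step one produces "turei"; step two turns that into "ureit".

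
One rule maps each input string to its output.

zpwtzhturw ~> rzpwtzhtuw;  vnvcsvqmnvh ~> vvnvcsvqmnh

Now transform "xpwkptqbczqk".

qxpwkptqbczk

Looking at the pairs, the operation is to move the last character to the front, then swap the first and last characters.
"xpwkptqbczqk" → "kxpwkptqbczq" → "qxpwkptqbczk".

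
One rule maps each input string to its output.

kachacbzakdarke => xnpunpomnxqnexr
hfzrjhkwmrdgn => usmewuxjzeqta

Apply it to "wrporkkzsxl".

jecbexxmfky

The pattern: shift every letter 13 places forward in the alphabet (wrapping around) — i.e. ROT13.
Applying that to "wrporkkzsxl" gives "jecbexxmfky".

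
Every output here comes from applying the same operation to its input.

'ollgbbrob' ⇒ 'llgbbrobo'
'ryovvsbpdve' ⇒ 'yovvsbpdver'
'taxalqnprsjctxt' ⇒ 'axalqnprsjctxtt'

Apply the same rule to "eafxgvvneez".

The rule is to move the first character to the end.
So "eafxgvvneez" becomes "afxgvvneeze".

afxgvvneeze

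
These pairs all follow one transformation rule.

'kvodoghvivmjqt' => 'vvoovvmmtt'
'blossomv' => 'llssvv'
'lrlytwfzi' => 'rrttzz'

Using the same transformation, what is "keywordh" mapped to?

What's happening: keep one character in every 3, starting at position 2 (positions 2nd, 5th, 8th, ...), then double every character.
For "keywordh", step one produces "eoh"; step two turns that into "eeoohh".

eeoohh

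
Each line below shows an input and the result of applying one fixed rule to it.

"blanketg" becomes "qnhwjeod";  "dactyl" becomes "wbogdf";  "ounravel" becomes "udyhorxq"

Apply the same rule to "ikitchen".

Looking at the pairs, the operation is to shift every letter 3 places forward in the alphabet (wrapping around), then move the first 3 characters to the end (rotate left by 3).
"ikitchen" → "wfkhqlnl".

wfkhqlnl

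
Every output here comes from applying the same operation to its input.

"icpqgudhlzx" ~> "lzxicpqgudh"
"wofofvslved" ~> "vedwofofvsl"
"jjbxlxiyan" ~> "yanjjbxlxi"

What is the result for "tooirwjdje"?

djetooirwj

What's happening: move the last 3 characters to the front (rotate right by 3).
Doing the same to "tooirwjdje": "djetooirwj".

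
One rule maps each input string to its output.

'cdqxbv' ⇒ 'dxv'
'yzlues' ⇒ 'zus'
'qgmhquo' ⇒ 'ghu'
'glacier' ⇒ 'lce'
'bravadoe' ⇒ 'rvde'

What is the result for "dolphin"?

opi

What's happening: keep every other character starting from the second (positions 2nd, 4th, 6th, ...).
Applying that to "dolphin" gives "opi".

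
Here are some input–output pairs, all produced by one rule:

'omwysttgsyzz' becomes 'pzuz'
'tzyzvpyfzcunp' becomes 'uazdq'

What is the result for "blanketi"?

cou

What's happening: shift every letter 1 place forward in the alphabet (wrapping around), then keep one character in every 3, starting at position 1 (positions 1st, 4th, 7th, ...).
On "blanketi": the first step gives "cmbolfuj", and the second then gives "cou".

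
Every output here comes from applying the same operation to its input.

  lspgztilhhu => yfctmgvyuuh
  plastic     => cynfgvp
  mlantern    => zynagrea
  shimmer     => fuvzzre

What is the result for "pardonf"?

Looking at the pairs, the operation is to shift every letter 13 places forward in the alphabet (wrapping around) — i.e. ROT13.
So "pardonf" becomes "cneqbas".

cneqbas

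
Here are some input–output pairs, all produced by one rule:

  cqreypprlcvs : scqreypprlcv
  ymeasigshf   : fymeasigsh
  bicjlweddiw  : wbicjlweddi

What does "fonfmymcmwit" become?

The transformation: move the last character to the front.
So "fonfmymcmwit" becomes "tfonfmymcmwi".

tfonfmymcmwi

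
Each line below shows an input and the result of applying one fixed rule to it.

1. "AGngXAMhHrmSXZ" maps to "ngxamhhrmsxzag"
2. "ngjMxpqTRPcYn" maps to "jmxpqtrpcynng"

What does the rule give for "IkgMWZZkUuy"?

The transformation: move the first 2 characters to the end (rotate left by 2), then convert every letter to lowercase.
Starting from "IkgMWZZkUuy": after the first operation, "gMWZZkUuyIk"; after the second, "gmwzzkuuyik".

gmwzzkuuyik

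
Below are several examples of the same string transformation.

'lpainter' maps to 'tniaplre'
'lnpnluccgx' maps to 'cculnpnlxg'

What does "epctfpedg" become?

epftcpegd

The transformation: reverse the string, then move the first 2 characters to the end (rotate left by 2).
Applying both steps to "epctfpedg": "gdepftcpe", then "epftcpegd".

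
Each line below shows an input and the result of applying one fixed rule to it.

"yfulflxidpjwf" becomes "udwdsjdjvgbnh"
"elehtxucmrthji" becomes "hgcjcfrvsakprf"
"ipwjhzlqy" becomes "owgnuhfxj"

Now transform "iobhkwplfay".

The pattern: shift every letter 2 places backward in the alphabet (wrapping around), then move the last 2 characters to the front (rotate right by 2).
Starting from "iobhkwplfay": after the first operation, "gmzfiunjdyw"; after the second, "ywgmzfiunjd".

ywgmzfiunjd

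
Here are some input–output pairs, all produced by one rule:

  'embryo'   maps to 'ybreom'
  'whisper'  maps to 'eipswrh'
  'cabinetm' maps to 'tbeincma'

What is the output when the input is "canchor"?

onhccra

The pattern: take characters alternately from the front and the back (1st, last, 2nd, 2nd-last, ...), then move the first 3 characters to the end (rotate left by 3).
For "canchor", step one produces "craonhc"; step two turns that into "onhccra".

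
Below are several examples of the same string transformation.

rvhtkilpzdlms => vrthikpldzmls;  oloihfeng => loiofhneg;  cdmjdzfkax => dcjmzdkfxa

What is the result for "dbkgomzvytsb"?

bdgkmovztybs

The pattern: swap each adjacent pair of characters (1↔2, 3↔4, ...).
Doing the same to "dbkgomzvytsb": "bdgkmovztybs".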